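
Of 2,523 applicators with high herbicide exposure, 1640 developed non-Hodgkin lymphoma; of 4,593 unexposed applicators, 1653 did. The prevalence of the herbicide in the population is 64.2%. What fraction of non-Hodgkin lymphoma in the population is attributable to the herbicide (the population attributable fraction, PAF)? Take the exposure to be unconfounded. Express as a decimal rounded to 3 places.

PAF ≈ 0.341

p₁ = P(outcome | exposed) = 1640/2523 = 0.65002
p₀ = P(outcome | unexposed) = 1653/4593 = 0.3599
Overall risk P(Y=1) = π·p₁ + (1−π)·p₀ = 0.642×0.65002 + 0.358×0.3599 = 0.54616.
Under exogeneity, PAF = [P(Y=1) − p₀] / P(Y=1).
PAF = (0.54616 − 0.3599) / 0.54616 ≈ 0.3410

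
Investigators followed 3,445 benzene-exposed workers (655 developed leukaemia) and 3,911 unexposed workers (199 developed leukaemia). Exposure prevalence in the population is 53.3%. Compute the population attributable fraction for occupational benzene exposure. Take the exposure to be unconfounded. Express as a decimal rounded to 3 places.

p₁ = P(outcome | exposed) = 655/3445 = 0.19013
p₀ = P(outcome | unexposed) = 199/3911 = 0.050882
Overall risk P(Y=1) = π·p₁ + (1−π)·p₀ = 0.533×0.19013 + 0.467×0.050882 = 0.1251.
Under exogeneity, PAF = [P(Y=1) − p₀] / P(Y=1).
PAF = (0.1251 − 0.050882) / 0.1251 ≈ 0.5933

PAF ≈ 0.593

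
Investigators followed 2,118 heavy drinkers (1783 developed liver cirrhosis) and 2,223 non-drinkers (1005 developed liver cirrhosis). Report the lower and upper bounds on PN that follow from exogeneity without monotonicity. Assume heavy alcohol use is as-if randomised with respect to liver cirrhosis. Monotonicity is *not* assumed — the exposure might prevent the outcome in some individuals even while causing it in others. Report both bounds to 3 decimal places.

0.463 ≤ PN ≤ 0.651

p₁ = P(outcome | exposed) = 1783/2118 = 0.84183
p₀ = P(outcome | unexposed) = 1005/2223 = 0.45209
Under exogeneity alone the bounds on PN are max{0,(p₁−p₀)/p₁} ≤ PN ≤ min{1,(1−p₀)/p₁}.
  lower = (p₁ − p₀)/p₁ = 0.38974 / 0.84183 ≈ 0.4630
  upper = min{1, (1 − p₀)/p₁} = 0.54791 / 0.84183 ≈ 0.6509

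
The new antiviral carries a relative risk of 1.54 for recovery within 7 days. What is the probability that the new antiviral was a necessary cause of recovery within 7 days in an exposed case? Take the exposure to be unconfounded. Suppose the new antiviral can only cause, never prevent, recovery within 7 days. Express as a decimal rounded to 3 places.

PN ≈ 0.351

Under exogeneity and monotonicity, PN = (RR − 1) / RR = 1 − 1/RR.
PN = (1.54 − 1) / 1.54 = 0.54 / 1.54 ≈ 0.3506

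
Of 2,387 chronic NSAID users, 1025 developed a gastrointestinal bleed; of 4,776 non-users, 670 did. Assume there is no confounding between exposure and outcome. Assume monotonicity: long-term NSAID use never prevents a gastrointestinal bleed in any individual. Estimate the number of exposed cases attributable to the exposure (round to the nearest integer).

p₁ = P(outcome | exposed) = 1025/2387 = 0.42941
p₀ = P(outcome | unexposed) = 670/4776 = 0.14028
PN = (p₁ − p₀)/p₁ = (0.42941 − 0.14028) / 0.42941 ≈ 0.67331.
Attributable cases ≈ PN × (exposed cases) = 0.67331 × 1025 ≈ 690.14.

about 690 cases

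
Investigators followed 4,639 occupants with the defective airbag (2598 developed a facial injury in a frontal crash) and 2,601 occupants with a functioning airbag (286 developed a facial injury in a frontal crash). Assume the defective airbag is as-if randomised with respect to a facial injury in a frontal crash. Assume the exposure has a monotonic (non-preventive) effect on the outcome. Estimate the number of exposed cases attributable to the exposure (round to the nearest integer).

p₁ = P(outcome | exposed) = 2598/4639 = 0.56003
p₀ = P(outcome | unexposed) = 286/2601 = 0.10996
PN = (p₁ − p₀)/p₁ = (0.56003 − 0.10996) / 0.56003 ≈ 0.80366.
Attributable cases ≈ PN × (exposed cases) = 0.80366 × 2598 ≈ 2087.91.

about 2088 cases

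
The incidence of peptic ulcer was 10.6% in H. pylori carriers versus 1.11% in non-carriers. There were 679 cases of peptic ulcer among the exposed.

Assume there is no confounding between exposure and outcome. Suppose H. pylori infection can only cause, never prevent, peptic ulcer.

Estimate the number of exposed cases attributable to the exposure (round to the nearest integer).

p₁ = 0.106, p₀ = 0.0111.
PN = (p₁ − p₀)/p₁ = (0.106 − 0.0111) / 0.106 ≈ 0.89528.
Attributable cases ≈ PN × (exposed cases) = 0.89528 × 679 ≈ 607.90.

about 608 cases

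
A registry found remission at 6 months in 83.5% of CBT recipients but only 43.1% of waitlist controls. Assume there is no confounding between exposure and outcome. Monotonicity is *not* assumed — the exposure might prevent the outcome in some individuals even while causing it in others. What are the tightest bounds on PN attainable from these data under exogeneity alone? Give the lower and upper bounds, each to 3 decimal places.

p₁ = 0.835, p₀ = 0.431.
Under exogeneity alone the bounds on PN are max{0,(p₁−p₀)/p₁} ≤ PN ≤ min{1,(1−p₀)/p₁}.
  lower = (p₁ − p₀)/p₁ = 0.404 / 0.835 ≈ 0.4838
  upper = min{1, (1 − p₀)/p₁} = 0.569 / 0.835 ≈ 0.6814

0.484 ≤ PN ≤ 0.681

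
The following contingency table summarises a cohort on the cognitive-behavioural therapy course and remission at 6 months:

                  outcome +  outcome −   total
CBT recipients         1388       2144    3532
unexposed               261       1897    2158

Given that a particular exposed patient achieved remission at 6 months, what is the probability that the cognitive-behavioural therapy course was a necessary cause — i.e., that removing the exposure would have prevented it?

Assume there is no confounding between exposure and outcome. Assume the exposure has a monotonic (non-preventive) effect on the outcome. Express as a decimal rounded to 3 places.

PN ≈ 0.692

p₁ = P(outcome | exposed) = 1388/3532 = 0.39298
p₀ = P(outcome | unexposed) = 261/2158 = 0.12095
Under exogeneity and monotonicity, PN = (p₁ − p₀) / p₁.
PN = (0.39298 − 0.12095) / 0.39298 = 0.27203 / 0.39298 ≈ 0.6922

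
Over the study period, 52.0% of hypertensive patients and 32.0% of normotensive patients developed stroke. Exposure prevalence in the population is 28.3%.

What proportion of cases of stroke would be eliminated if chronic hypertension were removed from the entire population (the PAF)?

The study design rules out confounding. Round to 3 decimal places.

p₁ = 0.52, p₀ = 0.32.
Overall risk P(Y=1) = π·p₁ + (1−π)·p₀ = 0.283×0.52 + 0.717×0.32 = 0.3766.
Under exogeneity, PAF = [P(Y=1) − p₀] / P(Y=1).
PAF = (0.3766 − 0.32) / 0.3766 ≈ 0.1503

PAF ≈ 0.150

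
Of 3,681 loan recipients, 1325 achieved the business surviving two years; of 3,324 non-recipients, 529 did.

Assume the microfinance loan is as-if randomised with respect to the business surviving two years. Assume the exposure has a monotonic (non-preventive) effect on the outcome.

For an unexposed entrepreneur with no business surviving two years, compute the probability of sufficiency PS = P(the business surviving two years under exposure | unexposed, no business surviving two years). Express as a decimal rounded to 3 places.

PS ≈ 0.239

p₁ = P(outcome | exposed) = 1325/3681 = 0.35996
p₀ = P(outcome | unexposed) = 529/3324 = 0.15915
Under exogeneity and monotonicity, PS = (p₁ − p₀) / (1 − p₀).
PS = (0.35996 − 0.15915) / (1 − 0.15915) = 0.20081 / 0.84085 ≈ 0.2388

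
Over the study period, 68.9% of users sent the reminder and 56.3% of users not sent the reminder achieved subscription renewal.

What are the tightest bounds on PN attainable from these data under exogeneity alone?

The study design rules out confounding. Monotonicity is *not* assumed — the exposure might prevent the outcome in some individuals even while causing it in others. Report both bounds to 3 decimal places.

0.183 ≤ PN ≤ 0.634

p₁ = 0.689, p₀ = 0.563.
Under exogeneity alone the bounds on PN are max{0,(p₁−p₀)/p₁} ≤ PN ≤ min{1,(1−p₀)/p₁}.
  lower = (p₁ − p₀)/p₁ = 0.126 / 0.689 ≈ 0.1829
  upper = min{1, (1 − p₀)/p₁} = 0.437 / 0.689 ≈ 0.6343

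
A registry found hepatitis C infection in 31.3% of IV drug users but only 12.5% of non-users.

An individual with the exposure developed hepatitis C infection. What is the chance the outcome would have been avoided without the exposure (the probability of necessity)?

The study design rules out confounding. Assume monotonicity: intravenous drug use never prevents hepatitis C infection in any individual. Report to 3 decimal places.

p₁ = 0.313, p₀ = 0.125.
Under exogeneity and monotonicity, PN = (p₁ − p₀) / p₁.
PN = (0.313 − 0.125) / 0.313 = 0.188 / 0.313 ≈ 0.6006

PN ≈ 0.601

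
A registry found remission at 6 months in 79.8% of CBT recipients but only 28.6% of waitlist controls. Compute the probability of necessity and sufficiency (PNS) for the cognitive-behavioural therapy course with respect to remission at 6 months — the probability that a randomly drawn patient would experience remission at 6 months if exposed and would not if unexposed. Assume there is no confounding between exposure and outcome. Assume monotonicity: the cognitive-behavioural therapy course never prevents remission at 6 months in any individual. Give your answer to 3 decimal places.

p₁ = 0.798, p₀ = 0.286.
Under exogeneity and monotonicity, PNS = p₁ − p₀.
PNS = 0.798 − 0.286 = 0.512

PNS ≈ 0.512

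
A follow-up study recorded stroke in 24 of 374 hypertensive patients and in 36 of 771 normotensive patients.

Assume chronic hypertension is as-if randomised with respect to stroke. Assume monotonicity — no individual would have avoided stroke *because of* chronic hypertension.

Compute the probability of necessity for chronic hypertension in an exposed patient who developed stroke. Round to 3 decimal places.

PN ≈ 0.272

p₁ = P(outcome | exposed) = 24/374 = 0.064171
p₀ = P(outcome | unexposed) = 36/771 = 0.046693
Under exogeneity and monotonicity, PN = (p₁ − p₀) / p₁.
PN = (0.064171 − 0.046693) / 0.064171 = 0.017479 / 0.064171 ≈ 0.2724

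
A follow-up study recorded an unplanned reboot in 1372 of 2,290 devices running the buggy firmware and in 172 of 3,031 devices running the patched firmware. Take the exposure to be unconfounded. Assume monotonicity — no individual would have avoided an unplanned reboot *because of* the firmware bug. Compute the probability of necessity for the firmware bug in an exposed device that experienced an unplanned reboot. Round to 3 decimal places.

p₁ = P(outcome | exposed) = 1372/2290 = 0.59913
p₀ = P(outcome | unexposed) = 172/3031 = 0.056747
Under exogeneity and monotonicity, PN = (p₁ − p₀) / p₁.
PN = (0.59913 − 0.056747) / 0.59913 = 0.54238 / 0.59913 ≈ 0.9053

PN ≈ 0.905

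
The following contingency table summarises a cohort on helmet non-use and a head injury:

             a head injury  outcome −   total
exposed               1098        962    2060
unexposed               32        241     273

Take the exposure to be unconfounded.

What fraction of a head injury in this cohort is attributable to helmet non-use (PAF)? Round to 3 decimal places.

p₁ = P(outcome | exposed) = 1098/2060 = 0.53301
p₀ = P(outcome | unexposed) = 32/273 = 0.11722
Exposure prevalence π = 2060/2333 = 0.88298; overall risk P(Y=1) = 0.48435.
Under exogeneity, PAF = [P(Y=1) − p₀]/P(Y=1).
PAF = (0.48435 − 0.11722) / 0.48435 ≈ 0.7580

PAF ≈ 0.758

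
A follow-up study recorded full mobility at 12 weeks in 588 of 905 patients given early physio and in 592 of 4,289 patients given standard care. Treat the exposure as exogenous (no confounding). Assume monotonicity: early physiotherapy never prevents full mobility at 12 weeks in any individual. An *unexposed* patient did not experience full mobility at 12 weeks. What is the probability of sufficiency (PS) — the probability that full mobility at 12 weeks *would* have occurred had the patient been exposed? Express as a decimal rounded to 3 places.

p₁ = P(outcome | exposed) = 588/905 = 0.64972
p₀ = P(outcome | unexposed) = 592/4289 = 0.13803
Under exogeneity and monotonicity, PS = (p₁ − p₀) / (1 − p₀).
PS = (0.64972 − 0.13803) / (1 − 0.13803) = 0.5117 / 0.86197 ≈ 0.5936

PS ≈ 0.594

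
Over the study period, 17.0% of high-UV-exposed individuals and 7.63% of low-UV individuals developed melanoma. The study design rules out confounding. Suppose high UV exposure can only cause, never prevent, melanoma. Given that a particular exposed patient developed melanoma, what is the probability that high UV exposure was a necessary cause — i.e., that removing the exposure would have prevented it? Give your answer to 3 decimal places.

p₁ = 0.17, p₀ = 0.0763.
Under exogeneity and monotonicity, PN = (p₁ − p₀) / p₁.
PN = (0.17 − 0.0763) / 0.17 = 0.0937 / 0.17 ≈ 0.5512

PN ≈ 0.551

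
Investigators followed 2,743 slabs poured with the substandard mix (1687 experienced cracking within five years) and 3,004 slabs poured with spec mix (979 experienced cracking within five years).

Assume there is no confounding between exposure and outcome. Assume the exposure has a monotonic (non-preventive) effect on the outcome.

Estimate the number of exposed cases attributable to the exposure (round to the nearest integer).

p₁ = P(outcome | exposed) = 1687/2743 = 0.61502
p₀ = P(outcome | unexposed) = 979/3004 = 0.3259
PN = (p₁ − p₀)/p₁ = (0.61502 − 0.3259) / 0.61502 ≈ 0.47010.
Attributable cases ≈ PN × (exposed cases) = 0.47010 × 1687 ≈ 793.06.

about 793 cases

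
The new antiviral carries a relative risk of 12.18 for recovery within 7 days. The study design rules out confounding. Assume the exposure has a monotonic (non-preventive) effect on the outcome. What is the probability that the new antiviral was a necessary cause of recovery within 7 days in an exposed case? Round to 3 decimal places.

Under exogeneity and monotonicity, PN = (RR − 1) / RR = 1 − 1/RR.
PN = (12.18 − 1) / 12.18 = 11.18 / 12.18 ≈ 0.9179

PN ≈ 0.918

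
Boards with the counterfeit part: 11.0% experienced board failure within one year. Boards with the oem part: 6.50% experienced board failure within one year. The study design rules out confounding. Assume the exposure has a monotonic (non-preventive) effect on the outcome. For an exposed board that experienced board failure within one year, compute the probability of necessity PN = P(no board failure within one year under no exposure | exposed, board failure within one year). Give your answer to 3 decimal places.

PN ≈ 0.409

p₁ = 0.11, p₀ = 0.065.
Under exogeneity and monotonicity, PN = (p₁ − p₀) / p₁.
PN = (0.11 − 0.065) / 0.11 = 0.045 / 0.11 ≈ 0.4091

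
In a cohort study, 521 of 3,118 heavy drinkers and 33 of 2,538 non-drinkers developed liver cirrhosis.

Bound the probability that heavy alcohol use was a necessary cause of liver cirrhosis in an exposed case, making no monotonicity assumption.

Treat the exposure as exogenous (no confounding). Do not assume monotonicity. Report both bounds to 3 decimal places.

p₁ = P(outcome | exposed) = 521/3118 = 0.16709
p₀ = P(outcome | unexposed) = 33/2538 = 0.013002
Under exogeneity alone the bounds on PN are max{0,(p₁−p₀)/p₁} ≤ PN ≤ min{1,(1−p₀)/p₁}.
  lower = (p₁ − p₀)/p₁ = 0.15409 / 0.16709 ≈ 0.9222
  upper = min{1, (1 − p₀)/p₁} = 0.987 / 0.16709 ≈ 5.9068 → capped at 1

0.922 ≤ PN ≤ 1.000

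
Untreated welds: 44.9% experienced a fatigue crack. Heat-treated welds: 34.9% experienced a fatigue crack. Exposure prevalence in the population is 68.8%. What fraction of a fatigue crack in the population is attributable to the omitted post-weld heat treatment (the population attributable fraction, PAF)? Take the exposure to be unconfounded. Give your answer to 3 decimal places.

PAF ≈ 0.165

p₁ = 0.449, p₀ = 0.349.
Overall risk P(Y=1) = π·p₁ + (1−π)·p₀ = 0.688×0.449 + 0.312×0.349 = 0.4178.
Under exogeneity, PAF = [P(Y=1) − p₀] / P(Y=1).
PAF = (0.4178 − 0.349) / 0.4178 ≈ 0.1647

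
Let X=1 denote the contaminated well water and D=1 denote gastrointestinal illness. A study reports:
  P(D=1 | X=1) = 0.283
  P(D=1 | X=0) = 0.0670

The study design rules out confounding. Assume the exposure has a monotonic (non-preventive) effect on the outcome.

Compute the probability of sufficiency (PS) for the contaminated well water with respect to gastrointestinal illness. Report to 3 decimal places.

Let p₁ = 0.283, p₀ = 0.067.
Under exogeneity and monotonicity, PS = (p₁ − p₀) / (1 − p₀).
PS = (0.283 − 0.067) / (1 − 0.067) = 0.216 / 0.933 ≈ 0.2315

PS ≈ 0.232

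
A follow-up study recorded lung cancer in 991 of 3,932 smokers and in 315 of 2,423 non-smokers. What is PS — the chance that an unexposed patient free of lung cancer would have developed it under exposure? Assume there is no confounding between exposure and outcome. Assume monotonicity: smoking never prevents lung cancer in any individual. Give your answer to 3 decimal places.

PS ≈ 0.140

p₁ = P(outcome | exposed) = 991/3932 = 0.25203
p₀ = P(outcome | unexposed) = 315/2423 = 0.13
Under exogeneity and monotonicity, PS = (p₁ − p₀) / (1 − p₀).
PS = (0.25203 − 0.13) / (1 − 0.13) = 0.12203 / 0.87 ≈ 0.1403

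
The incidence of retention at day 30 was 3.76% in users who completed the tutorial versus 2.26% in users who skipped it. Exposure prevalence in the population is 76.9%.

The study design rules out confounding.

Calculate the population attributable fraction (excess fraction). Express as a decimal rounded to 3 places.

PAF ≈ 0.338

p₁ = 0.0376, p₀ = 0.0226.
Overall risk P(Y=1) = π·p₁ + (1−π)·p₀ = 0.769×0.0376 + 0.231×0.0226 = 0.034135.
Under exogeneity, PAF = [P(Y=1) − p₀] / P(Y=1).
PAF = (0.034135 − 0.0226) / 0.034135 ≈ 0.3379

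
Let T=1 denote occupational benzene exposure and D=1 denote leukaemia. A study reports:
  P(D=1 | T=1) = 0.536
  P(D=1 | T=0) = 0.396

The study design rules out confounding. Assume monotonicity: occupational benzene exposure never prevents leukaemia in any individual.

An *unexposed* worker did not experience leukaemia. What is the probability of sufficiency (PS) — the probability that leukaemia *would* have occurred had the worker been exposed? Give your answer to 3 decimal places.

PS ≈ 0.232

Let p₁ = 0.536, p₀ = 0.396.
Under exogeneity and monotonicity, PS = (p₁ − p₀) / (1 − p₀).
PS = (0.536 − 0.396) / (1 − 0.396) = 0.14 / 0.604 ≈ 0.2318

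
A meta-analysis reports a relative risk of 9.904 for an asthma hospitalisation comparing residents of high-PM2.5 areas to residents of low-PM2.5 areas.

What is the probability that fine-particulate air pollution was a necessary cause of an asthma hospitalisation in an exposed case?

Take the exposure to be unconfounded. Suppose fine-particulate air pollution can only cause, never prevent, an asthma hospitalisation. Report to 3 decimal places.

Under exogeneity and monotonicity, PN = (RR − 1) / RR = 1 − 1/RR.
PN = (9.904 − 1) / 9.904 = 8.904 / 9.904 ≈ 0.8990

PN ≈ 0.899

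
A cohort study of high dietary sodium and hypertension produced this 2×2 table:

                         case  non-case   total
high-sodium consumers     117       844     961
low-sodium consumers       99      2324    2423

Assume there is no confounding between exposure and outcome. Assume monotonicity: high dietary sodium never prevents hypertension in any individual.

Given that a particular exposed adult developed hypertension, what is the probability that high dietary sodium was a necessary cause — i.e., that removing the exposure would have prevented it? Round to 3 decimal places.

p₁ = P(outcome | exposed) = 117/961 = 0.12175
p₀ = P(outcome | unexposed) = 99/2423 = 0.040858
Under exogeneity and monotonicity, PN = (p₁ − p₀)/p₁.
PN = (0.12175 − 0.040858) / 0.12175 ≈ 0.6644

PN ≈ 0.664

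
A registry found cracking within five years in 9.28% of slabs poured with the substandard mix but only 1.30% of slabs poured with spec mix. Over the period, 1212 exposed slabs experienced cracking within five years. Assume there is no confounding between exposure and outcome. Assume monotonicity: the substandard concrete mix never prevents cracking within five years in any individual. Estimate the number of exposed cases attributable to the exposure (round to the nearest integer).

about 1042 cases

p₁ = 0.0928, p₀ = 0.013.
PN = (p₁ − p₀)/p₁ = (0.0928 − 0.013) / 0.0928 ≈ 0.85991.
Attributable cases ≈ PN × (exposed cases) = 0.85991 × 1212 ≈ 1042.22.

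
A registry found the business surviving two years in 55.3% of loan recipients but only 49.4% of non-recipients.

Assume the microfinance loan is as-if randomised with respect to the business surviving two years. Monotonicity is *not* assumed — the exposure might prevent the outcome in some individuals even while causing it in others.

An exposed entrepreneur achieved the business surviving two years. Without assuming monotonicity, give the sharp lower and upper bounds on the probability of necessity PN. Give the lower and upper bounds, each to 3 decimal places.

p₁ = 0.553, p₀ = 0.494.
Under exogeneity alone the bounds on PN are max{0,(p₁−p₀)/p₁} ≤ PN ≤ min{1,(1−p₀)/p₁}.
  lower = (p₁ − p₀)/p₁ = 0.059 / 0.553 ≈ 0.1067
  upper = min{1, (1 − p₀)/p₁} = 0.506 / 0.553 ≈ 0.9150

0.107 ≤ PN ≤ 0.915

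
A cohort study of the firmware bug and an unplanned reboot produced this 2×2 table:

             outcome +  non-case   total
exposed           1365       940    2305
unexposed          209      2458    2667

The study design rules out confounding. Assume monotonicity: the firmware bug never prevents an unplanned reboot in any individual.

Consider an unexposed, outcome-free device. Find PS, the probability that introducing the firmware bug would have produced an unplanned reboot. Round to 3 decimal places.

PS ≈ 0.558

p₁ = P(outcome | exposed) = 1365/2305 = 0.59219
p₀ = P(outcome | unexposed) = 209/2667 = 0.078365
Under exogeneity and monotonicity, PS = (p₁ − p₀) / (1 − p₀).
PS = (0.59219 − 0.078365) / (1 − 0.078365) = 0.51383 / 0.92163 ≈ 0.5575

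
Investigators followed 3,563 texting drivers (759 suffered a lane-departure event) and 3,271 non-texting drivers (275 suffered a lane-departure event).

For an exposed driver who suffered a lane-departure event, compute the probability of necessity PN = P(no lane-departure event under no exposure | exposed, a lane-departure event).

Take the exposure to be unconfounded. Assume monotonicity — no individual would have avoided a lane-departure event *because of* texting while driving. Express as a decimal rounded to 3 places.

PN ≈ 0.605

p₁ = P(outcome | exposed) = 759/3563 = 0.21302
p₀ = P(outcome | unexposed) = 275/3271 = 0.084072
Under exogeneity and monotonicity, PN = (p₁ − p₀) / p₁.
PN = (0.21302 − 0.084072) / 0.21302 = 0.12895 / 0.21302 ≈ 0.6053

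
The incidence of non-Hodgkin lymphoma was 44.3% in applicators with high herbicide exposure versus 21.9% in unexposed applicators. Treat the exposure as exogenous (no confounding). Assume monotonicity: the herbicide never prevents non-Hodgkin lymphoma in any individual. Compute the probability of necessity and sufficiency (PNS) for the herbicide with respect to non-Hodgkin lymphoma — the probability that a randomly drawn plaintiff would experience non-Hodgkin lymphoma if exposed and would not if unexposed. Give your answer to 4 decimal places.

p₁ = 0.443, p₀ = 0.219.
Under exogeneity and monotonicity, PNS = p₁ − p₀.
PNS = 0.443 − 0.219 = 0.224

PNS ≈ 0.2240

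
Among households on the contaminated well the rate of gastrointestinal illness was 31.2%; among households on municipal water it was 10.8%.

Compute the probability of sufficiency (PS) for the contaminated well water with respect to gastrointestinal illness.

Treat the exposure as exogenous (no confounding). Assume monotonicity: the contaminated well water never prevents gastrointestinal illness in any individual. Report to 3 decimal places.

PS ≈ 0.229

p₁ = 0.312, p₀ = 0.108.
Under exogeneity and monotonicity, PS = (p₁ − p₀) / (1 − p₀).
PS = (0.312 − 0.108) / (1 − 0.108) = 0.204 / 0.892 ≈ 0.2287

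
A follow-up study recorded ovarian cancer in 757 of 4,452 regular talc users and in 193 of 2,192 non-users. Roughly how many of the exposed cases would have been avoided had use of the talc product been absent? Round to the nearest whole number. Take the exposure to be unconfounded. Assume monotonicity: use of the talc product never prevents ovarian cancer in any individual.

p₁ = P(outcome | exposed) = 757/4452 = 0.17004
p₀ = P(outcome | unexposed) = 193/2192 = 0.088047
PN = (p₁ − p₀)/p₁ = (0.17004 − 0.088047) / 0.17004 ≈ 0.48218.
Attributable cases ≈ PN × (exposed cases) = 0.48218 × 757 ≈ 365.01.

about 365 cases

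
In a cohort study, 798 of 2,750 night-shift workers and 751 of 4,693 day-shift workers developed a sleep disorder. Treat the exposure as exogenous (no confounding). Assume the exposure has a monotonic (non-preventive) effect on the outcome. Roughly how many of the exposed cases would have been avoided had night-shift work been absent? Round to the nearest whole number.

p₁ = P(outcome | exposed) = 798/2750 = 0.29018
p₀ = P(outcome | unexposed) = 751/4693 = 0.16003
PN = (p₁ − p₀)/p₁ = (0.29018 − 0.16003) / 0.29018 ≈ 0.44853.
Attributable cases ≈ PN × (exposed cases) = 0.44853 × 798 ≈ 357.93.

about 358 cases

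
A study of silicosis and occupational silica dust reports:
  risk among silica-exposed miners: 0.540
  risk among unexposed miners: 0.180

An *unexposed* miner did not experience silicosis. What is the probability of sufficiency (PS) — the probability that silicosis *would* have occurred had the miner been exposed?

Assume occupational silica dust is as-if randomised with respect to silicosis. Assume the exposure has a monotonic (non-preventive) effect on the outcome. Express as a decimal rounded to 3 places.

Let p₁ = 0.54, p₀ = 0.18.
Under exogeneity and monotonicity, PS = (p₁ − p₀) / (1 − p₀).
PS = (0.54 − 0.18) / (1 − 0.18) = 0.36 / 0.82 ≈ 0.4390

PS ≈ 0.439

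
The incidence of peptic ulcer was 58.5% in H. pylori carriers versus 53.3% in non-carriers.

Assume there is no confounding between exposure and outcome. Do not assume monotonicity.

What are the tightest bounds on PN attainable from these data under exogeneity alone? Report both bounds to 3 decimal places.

0.089 ≤ PN ≤ 0.798

p₁ = 0.585, p₀ = 0.533.
Under exogeneity alone the bounds on PN are max{0,(p₁−p₀)/p₁} ≤ PN ≤ min{1,(1−p₀)/p₁}.
  lower = (p₁ − p₀)/p₁ = 0.052 / 0.585 ≈ 0.0889
  upper = min{1, (1 − p₀)/p₁} = 0.467 / 0.585 ≈ 0.7983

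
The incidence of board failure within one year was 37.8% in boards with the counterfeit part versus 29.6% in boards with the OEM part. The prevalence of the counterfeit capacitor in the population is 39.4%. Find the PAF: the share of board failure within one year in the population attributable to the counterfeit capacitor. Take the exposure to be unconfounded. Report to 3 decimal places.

p₁ = 0.378, p₀ = 0.296.
Overall risk P(Y=1) = π·p₁ + (1−π)·p₀ = 0.394×0.378 + 0.606×0.296 = 0.32831.
Under exogeneity, PAF = [P(Y=1) − p₀] / P(Y=1).
PAF = (0.32831 − 0.296) / 0.32831 ≈ 0.0984

PAF ≈ 0.098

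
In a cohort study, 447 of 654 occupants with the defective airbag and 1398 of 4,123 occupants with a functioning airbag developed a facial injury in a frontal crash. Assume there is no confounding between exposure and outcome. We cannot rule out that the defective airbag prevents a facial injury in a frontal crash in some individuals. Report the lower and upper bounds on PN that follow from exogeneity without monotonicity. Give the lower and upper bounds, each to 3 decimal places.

p₁ = P(outcome | exposed) = 447/654 = 0.68349
p₀ = P(outcome | unexposed) = 1398/4123 = 0.33907
Under exogeneity alone the bounds on PN are max{0,(p₁−p₀)/p₁} ≤ PN ≤ min{1,(1−p₀)/p₁}.
  lower = (p₁ − p₀)/p₁ = 0.34441 / 0.68349 ≈ 0.5039
  upper = min{1, (1 − p₀)/p₁} = 0.66093 / 0.68349 ≈ 0.9670

0.504 ≤ PN ≤ 0.967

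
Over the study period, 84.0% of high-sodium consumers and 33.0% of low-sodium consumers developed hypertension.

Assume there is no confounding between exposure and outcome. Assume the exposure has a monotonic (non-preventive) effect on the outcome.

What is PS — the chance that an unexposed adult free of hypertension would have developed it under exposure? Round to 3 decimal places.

PS ≈ 0.761

p₁ = 0.84, p₀ = 0.33.
Under exogeneity and monotonicity, PS = (p₁ − p₀) / (1 − p₀).
PS = (0.84 − 0.33) / (1 − 0.33) = 0.51 / 0.67 ≈ 0.7612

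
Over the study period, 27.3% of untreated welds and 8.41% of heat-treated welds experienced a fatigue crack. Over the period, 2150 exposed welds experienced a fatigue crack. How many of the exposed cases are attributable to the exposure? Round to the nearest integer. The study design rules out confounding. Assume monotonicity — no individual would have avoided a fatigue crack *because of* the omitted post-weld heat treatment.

about 1488 cases

p₁ = 0.273, p₀ = 0.0841.
PN = (p₁ − p₀)/p₁ = (0.273 − 0.0841) / 0.273 ≈ 0.69194.
Attributable cases ≈ PN × (exposed cases) = 0.69194 × 2150 ≈ 1487.67.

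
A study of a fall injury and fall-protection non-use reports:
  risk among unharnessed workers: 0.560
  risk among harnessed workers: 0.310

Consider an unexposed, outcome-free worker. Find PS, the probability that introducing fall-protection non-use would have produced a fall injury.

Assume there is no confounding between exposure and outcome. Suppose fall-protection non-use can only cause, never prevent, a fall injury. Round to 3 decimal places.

PS ≈ 0.362

Let p₁ = 0.56, p₀ = 0.31.
Under exogeneity and monotonicity, PS = (p₁ − p₀) / (1 − p₀).
PS = (0.56 − 0.31) / (1 − 0.31) = 0.25 / 0.69 ≈ 0.3623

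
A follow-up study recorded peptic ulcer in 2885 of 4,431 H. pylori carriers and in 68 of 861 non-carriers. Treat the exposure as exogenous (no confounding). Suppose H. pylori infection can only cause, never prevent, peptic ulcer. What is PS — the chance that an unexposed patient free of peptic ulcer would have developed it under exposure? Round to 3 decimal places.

PS ≈ 0.621

p₁ = P(outcome | exposed) = 2885/4431 = 0.65109
p₀ = P(outcome | unexposed) = 68/861 = 0.078978
Under exogeneity and monotonicity, PS = (p₁ − p₀) / (1 − p₀).
PS = (0.65109 − 0.078978) / (1 − 0.078978) = 0.57212 / 0.92102 ≈ 0.6212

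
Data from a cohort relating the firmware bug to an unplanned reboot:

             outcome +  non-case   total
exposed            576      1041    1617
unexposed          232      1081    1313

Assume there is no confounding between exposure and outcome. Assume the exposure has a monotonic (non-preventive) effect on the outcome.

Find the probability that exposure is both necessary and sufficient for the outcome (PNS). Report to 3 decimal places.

PNS ≈ 0.180

p₁ = P(outcome | exposed) = 576/1617 = 0.35622
p₀ = P(outcome | unexposed) = 232/1313 = 0.17669
Under exogeneity and monotonicity, PNS = p₁ − p₀.
PNS = 0.35622 − 0.17669 = 0.17952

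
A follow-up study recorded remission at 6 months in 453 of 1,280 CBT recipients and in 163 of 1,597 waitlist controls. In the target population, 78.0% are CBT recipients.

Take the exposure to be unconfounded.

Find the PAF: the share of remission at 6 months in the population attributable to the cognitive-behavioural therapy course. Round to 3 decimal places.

PAF ≈ 0.658

p₁ = P(outcome | exposed) = 453/1280 = 0.35391
p₀ = P(outcome | unexposed) = 163/1597 = 0.10207
Overall risk P(Y=1) = π·p₁ + (1−π)·p₀ = 0.78×0.35391 + 0.22×0.10207 = 0.2985.
Under exogeneity, PAF = [P(Y=1) − p₀] / P(Y=1).
PAF = (0.2985 − 0.10207) / 0.2985 ≈ 0.6581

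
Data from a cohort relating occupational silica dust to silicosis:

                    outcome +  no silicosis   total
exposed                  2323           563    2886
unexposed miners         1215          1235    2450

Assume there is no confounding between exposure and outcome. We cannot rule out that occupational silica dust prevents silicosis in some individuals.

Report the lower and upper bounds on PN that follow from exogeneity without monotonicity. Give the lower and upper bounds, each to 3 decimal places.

p₁ = P(outcome | exposed) = 2323/2886 = 0.80492
p₀ = P(outcome | unexposed) = 1215/2450 = 0.49592
Under exogeneity alone the bounds on PN are max{0,(p₁−p₀)/p₁} ≤ PN ≤ min{1,(1−p₀)/p₁}.
  lower = (p₁ − p₀)/p₁ = 0.309 / 0.80492 ≈ 0.3839
  upper = min{1, (1 − p₀)/p₁} = 0.50408 / 0.80492 ≈ 0.6263

0.384 ≤ PN ≤ 0.626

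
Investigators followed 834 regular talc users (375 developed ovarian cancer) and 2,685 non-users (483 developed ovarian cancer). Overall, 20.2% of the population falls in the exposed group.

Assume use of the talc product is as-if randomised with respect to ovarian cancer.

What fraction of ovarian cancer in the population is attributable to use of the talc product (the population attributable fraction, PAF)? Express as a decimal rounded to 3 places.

p₁ = P(outcome | exposed) = 375/834 = 0.44964
p₀ = P(outcome | unexposed) = 483/2685 = 0.17989
Overall risk P(Y=1) = π·p₁ + (1−π)·p₀ = 0.202×0.44964 + 0.798×0.17989 = 0.23438.
Under exogeneity, PAF = [P(Y=1) − p₀] / P(Y=1).
PAF = (0.23438 − 0.17989) / 0.23438 ≈ 0.2325

PAF ≈ 0.232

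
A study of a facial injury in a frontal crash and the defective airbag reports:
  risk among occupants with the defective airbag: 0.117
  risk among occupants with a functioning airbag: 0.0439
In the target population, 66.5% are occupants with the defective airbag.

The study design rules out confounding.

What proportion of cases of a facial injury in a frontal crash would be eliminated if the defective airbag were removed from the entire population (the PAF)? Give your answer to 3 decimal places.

Let p₁ = 0.117, p₀ = 0.0439.
Overall risk P(Y=1) = π·p₁ + (1−π)·p₀ = 0.665×0.117 + 0.335×0.0439 = 0.092512.
Under exogeneity, PAF = [P(Y=1) − p₀] / P(Y=1).
PAF = (0.092512 − 0.0439) / 0.092512 ≈ 0.5255

PAF ≈ 0.525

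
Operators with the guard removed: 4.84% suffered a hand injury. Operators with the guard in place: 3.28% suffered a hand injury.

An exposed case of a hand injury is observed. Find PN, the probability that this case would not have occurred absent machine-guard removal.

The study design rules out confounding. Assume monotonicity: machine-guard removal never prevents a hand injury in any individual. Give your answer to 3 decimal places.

PN ≈ 0.322

p₁ = 0.0484, p₀ = 0.0328.
Under exogeneity and monotonicity, PN = (p₁ − p₀) / p₁.
PN = (0.0484 − 0.0328) / 0.0484 = 0.0156 / 0.0484 ≈ 0.3223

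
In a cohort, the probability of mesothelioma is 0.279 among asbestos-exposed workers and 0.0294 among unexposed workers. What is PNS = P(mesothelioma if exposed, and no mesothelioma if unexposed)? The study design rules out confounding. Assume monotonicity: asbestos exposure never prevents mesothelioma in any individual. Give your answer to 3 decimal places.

PNS ≈ 0.250

Let p₁ = 0.279, p₀ = 0.0294.
Under exogeneity and monotonicity, PNS = p₁ − p₀.
PNS = 0.279 − 0.0294 = 0.2496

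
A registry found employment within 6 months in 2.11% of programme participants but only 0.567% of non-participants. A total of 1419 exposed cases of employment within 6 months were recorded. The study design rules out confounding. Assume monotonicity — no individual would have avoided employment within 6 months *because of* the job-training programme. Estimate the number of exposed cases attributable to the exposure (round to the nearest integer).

about 1038 cases

p₁ = 0.0211, p₀ = 0.00567.
PN = (p₁ − p₀)/p₁ = (0.0211 − 0.00567) / 0.0211 ≈ 0.73128.
Attributable cases ≈ PN × (exposed cases) = 0.73128 × 1419 ≈ 1037.69.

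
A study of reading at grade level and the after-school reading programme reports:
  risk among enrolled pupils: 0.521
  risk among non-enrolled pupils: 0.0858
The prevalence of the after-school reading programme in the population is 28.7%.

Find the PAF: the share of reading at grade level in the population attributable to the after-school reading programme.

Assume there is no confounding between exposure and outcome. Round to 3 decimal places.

PAF ≈ 0.593

Let p₁ = 0.521, p₀ = 0.0858.
Overall risk P(Y=1) = π·p₁ + (1−π)·p₀ = 0.287×0.521 + 0.713×0.0858 = 0.2107.
Under exogeneity, PAF = [P(Y=1) − p₀] / P(Y=1).
PAF = (0.2107 − 0.0858) / 0.2107 ≈ 0.5928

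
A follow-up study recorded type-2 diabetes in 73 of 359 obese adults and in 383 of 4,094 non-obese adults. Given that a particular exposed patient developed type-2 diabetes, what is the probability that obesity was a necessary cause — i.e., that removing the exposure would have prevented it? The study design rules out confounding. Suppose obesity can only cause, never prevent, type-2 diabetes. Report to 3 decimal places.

p₁ = P(outcome | exposed) = 73/359 = 0.20334
p₀ = P(outcome | unexposed) = 383/4094 = 0.093552
Under exogeneity and monotonicity, PN = (p₁ − p₀) / p₁.
PN = (0.20334 − 0.093552) / 0.20334 = 0.10979 / 0.20334 ≈ 0.5399

PN ≈ 0.540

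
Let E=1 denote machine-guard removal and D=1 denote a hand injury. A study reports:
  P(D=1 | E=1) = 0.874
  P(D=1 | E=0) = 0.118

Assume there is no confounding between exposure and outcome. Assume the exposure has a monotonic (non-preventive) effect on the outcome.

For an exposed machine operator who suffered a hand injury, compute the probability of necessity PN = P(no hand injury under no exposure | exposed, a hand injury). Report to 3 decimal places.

PN ≈ 0.865

Let p₁ = 0.874, p₀ = 0.118.
Under exogeneity and monotonicity, PN = (p₁ − p₀) / p₁.
PN = (0.874 − 0.118) / 0.874 = 0.756 / 0.874 ≈ 0.8650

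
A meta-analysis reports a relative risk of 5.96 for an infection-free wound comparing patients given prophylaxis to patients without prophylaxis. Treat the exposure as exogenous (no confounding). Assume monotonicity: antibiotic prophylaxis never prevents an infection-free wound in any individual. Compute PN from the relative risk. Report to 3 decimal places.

PN ≈ 0.832

Under exogeneity and monotonicity, PN = (RR − 1) / RR = 1 − 1/RR.
PN = (5.96 − 1) / 5.96 = 4.96 / 5.96 ≈ 0.8322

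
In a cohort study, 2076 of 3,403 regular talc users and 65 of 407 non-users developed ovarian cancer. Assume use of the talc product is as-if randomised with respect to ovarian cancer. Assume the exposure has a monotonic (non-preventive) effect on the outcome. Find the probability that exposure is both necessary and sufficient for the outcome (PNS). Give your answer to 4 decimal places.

p₁ = P(outcome | exposed) = 2076/3403 = 0.61005
p₀ = P(outcome | unexposed) = 65/407 = 0.15971
Under exogeneity and monotonicity, PNS = p₁ − p₀.
PNS = 0.61005 − 0.15971 = 0.45034

PNS ≈ 0.4503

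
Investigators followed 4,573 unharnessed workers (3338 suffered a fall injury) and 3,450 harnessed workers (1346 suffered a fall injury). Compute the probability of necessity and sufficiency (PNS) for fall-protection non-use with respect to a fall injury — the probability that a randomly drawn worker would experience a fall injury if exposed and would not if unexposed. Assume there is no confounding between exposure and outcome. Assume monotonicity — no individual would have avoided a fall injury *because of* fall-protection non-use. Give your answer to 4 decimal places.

PNS ≈ 0.3398

p₁ = P(outcome | exposed) = 3338/4573 = 0.72994
p₀ = P(outcome | unexposed) = 1346/3450 = 0.39014
Under exogeneity and monotonicity, PNS = p₁ − p₀.
PNS = 0.72994 − 0.39014 = 0.33979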